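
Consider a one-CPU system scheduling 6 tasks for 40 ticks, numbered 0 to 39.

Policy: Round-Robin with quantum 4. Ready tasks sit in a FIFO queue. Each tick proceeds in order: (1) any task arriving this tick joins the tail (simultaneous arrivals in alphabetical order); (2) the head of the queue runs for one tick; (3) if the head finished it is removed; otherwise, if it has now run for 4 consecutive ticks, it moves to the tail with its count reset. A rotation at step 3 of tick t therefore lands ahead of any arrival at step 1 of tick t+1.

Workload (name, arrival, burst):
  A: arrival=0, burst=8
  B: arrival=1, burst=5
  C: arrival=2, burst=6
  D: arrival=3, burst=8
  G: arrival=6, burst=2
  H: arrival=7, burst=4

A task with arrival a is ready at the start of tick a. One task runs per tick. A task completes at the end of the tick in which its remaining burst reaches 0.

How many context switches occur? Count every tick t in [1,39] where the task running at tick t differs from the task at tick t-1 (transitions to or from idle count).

context switches = 10

t=0: queue=[A] q_used=0 → run A
t=1: queue=[A,B] q_used=1 → run A
t=2: queue=[A,B,C] q_used=2 → run A
t=3: queue=[A,B,C,D] q_used=3 → run A
t=4: queue=[B,C,D,A] q_used=0 → run B
t=5: queue=[B,C,D,A] q_used=1 → run B
t=6: queue=[B,C,D,A,G] q_used=2 → run B
t=7: queue=[B,C,D,A,G,H] q_used=3 → run B
t=8: queue=[C,D,A,G,H,B] q_used=0 → run C
t=9: queue=[C,D,A,G,H,B] q_used=1 → run C
t=10: queue=[C,D,A,G,H,B] q_used=2 → run C
t=11: queue=[C,D,A,G,H,B] q_used=3 → run C
t=12: queue=[D,A,G,H,B,C] q_used=0 → run D
t=13: queue=[D,A,G,H,B,C] q_used=1 → run D
t=14: queue=[D,A,G,H,B,C] q_used=2 → run D
t=15: queue=[D,A,G,H,B,C] q_used=3 → run D
t=16: queue=[A,G,H,B,C,D] q_used=0 → run A
t=17: queue=[A,G,H,B,C,D] q_used=1 → run A
t=18: queue=[A,G,H,B,C,D] q_used=2 → run A
t=19: queue=[A,G,H,B,C,D] q_used=3 → run A
t=20: queue=[G,H,B,C,D] q_used=0 → run G
t=21: queue=[G,H,B,C,D] q_used=1 → run G
t=22: queue=[H,B,C,D] q_used=0 → run H
t=23: queue=[H,B,C,D] q_used=1 → run H
t=24: queue=[H,B,C,D] q_used=2 → run H
t=25: queue=[H,B,C,D] q_used=3 → run H
t=26: queue=[B,C,D] q_used=0 → run B
t=27: queue=[C,D] q_used=0 → run C
t=28: queue=[C,D] q_used=1 → run C
t=29: queue=[D] q_used=0 → run D
t=30: queue=[D] q_used=1 → run D
t=31: queue=[D] q_used=2 → run D
t=32: queue=[D] q_used=3 → run D
t=33: (idle)
t=34: (idle)
t=35: (idle)
t=36: (idle)
t=37: (idle)
t=38: (idle)
t=39: (idle)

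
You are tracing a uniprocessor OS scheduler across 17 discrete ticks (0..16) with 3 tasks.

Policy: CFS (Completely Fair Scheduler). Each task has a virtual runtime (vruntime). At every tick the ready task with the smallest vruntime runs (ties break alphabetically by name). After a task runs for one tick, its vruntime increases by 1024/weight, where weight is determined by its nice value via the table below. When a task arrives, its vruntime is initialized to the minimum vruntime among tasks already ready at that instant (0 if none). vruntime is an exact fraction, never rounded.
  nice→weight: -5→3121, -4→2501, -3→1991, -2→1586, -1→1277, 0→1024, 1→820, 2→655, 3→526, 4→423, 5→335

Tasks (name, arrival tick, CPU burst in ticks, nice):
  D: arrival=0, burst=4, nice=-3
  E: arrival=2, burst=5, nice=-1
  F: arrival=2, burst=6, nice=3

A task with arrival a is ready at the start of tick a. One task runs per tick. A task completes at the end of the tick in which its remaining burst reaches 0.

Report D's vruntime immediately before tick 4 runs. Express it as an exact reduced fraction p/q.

vruntime(D, start of tick 4) = 3072/1991

t=0: vr[D=0] → run D
t=1: vr[D=1024/1991] → run D
t=2: vr[D=2048/1991 E=2048/1991 F=2048/1991] → run D
t=3: vr[D=3072/1991 E=2048/1991 F=2048/1991] → run E
t=4: vr[D=3072/1991 E=4654080/2542507 F=2048/1991] → run F
t=5: vr[D=3072/1991 E=4654080/2542507 F=1558016/523633] → run D
t=6: vr[E=4654080/2542507 F=1558016/523633] → run E
t=7: vr[E=6692864/2542507 F=1558016/523633] → run E
t=8: vr[E=8731648/2542507 F=1558016/523633] → run F
t=9: vr[E=8731648/2542507 F=2577408/523633] → run E
t=10: vr[E=10770432/2542507 F=2577408/523633] → run E
t=11: vr[F=2577408/523633] → run F
t=12: vr[F=3596800/523633] → run F
t=13: vr[F=4616192/523633] → run F
t=14: vr[F=5635584/523633] → run F
t=15: (idle)
t=16: (idle)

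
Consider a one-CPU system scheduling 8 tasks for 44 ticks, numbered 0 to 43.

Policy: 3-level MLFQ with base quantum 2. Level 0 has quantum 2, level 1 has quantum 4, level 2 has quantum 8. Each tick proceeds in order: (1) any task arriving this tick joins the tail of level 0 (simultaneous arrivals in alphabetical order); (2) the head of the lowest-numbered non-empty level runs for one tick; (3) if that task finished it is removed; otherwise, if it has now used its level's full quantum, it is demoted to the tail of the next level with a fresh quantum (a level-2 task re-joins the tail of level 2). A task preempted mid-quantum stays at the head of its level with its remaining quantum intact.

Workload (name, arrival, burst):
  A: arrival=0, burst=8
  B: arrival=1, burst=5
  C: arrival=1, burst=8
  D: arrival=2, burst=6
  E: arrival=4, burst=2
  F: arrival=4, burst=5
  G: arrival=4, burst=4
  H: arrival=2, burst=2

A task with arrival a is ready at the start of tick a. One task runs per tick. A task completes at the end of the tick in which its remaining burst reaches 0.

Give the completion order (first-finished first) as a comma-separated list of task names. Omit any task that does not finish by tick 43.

t=0: L0/L1/L2 = A/-/- → run A
t=1: L0/L1/L2 = ABC/-/- → run A
t=2: L0/L1/L2 = BCDH/A/- → run B
t=3: L0/L1/L2 = BCDH/A/- → run B
t=4: L0/L1/L2 = CDHEFG/AB/- → run C
t=5: L0/L1/L2 = CDHEFG/AB/- → run C
t=6: L0/L1/L2 = DHEFG/ABC/- → run D
t=7: L0/L1/L2 = DHEFG/ABC/- → run D
t=8: L0/L1/L2 = HEFG/ABCD/- → run H
t=9: L0/L1/L2 = HEFG/ABCD/- → run H
t=10: L0/L1/L2 = EFG/ABCD/- → run E
t=11: L0/L1/L2 = EFG/ABCD/- → run E
t=12: L0/L1/L2 = FG/ABCD/- → run F
t=13: L0/L1/L2 = FG/ABCD/- → run F
t=14: L0/L1/L2 = G/ABCDF/- → run G
t=15: L0/L1/L2 = G/ABCDF/- → run G
t=16: L0/L1/L2 = -/ABCDFG/- → run A
t=17: L0/L1/L2 = -/ABCDFG/- → run A
t=18: L0/L1/L2 = -/ABCDFG/- → run A
t=19: L0/L1/L2 = -/ABCDFG/- → run A
t=20: L0/L1/L2 = -/BCDFG/A → run B
t=21: L0/L1/L2 = -/BCDFG/A → run B
t=22: L0/L1/L2 = -/BCDFG/A → run B
t=23: L0/L1/L2 = -/CDFG/A → run C
t=24: L0/L1/L2 = -/CDFG/A → run C
t=25: L0/L1/L2 = -/CDFG/A → run C
t=26: L0/L1/L2 = -/CDFG/A → run C
t=27: L0/L1/L2 = -/DFG/AC → run D
t=28: L0/L1/L2 = -/DFG/AC → run D
t=29: L0/L1/L2 = -/DFG/AC → run D
t=30: L0/L1/L2 = -/DFG/AC → run D
t=31: L0/L1/L2 = -/FG/AC → run F
t=32: L0/L1/L2 = -/FG/AC → run F
t=33: L0/L1/L2 = -/FG/AC → run F
t=34: L0/L1/L2 = -/G/AC → run G
t=35: L0/L1/L2 = -/G/AC → run G
t=36: L0/L1/L2 = -/-/AC → run A
t=37: L0/L1/L2 = -/-/AC → run A
t=38: L0/L1/L2 = -/-/C → run C
t=39: L0/L1/L2 = -/-/C → run C
t=40: (idle)
t=41: (idle)
t=42: (idle)
t=43: (idle)

completion order = H, E, B, D, F, G, A, C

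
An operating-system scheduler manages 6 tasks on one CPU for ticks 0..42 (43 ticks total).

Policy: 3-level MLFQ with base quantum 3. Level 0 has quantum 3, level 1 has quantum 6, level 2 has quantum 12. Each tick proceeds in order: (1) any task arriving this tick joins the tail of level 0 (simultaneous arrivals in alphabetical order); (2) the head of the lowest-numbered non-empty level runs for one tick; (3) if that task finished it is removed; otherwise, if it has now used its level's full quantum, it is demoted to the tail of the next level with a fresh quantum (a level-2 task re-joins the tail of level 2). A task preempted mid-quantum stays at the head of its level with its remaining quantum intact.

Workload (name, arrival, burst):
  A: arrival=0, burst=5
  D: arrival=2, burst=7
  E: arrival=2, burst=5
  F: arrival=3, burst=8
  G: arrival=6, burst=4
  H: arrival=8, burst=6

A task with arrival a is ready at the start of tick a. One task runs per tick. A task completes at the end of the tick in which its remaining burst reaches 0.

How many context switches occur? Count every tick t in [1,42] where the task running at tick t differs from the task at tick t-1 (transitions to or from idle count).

t=0: L0/L1/L2 = A/-/- → run A
t=1: L0/L1/L2 = A/-/- → run A
t=2: L0/L1/L2 = ADE/-/- → run A
t=3: L0/L1/L2 = DEF/A/- → run D
t=4: L0/L1/L2 = DEF/A/- → run D
t=5: L0/L1/L2 = DEF/A/- → run D
t=6: L0/L1/L2 = EFG/AD/- → run E
t=7: L0/L1/L2 = EFG/AD/- → run E
t=8: L0/L1/L2 = EFGH/AD/- → run E
t=9: L0/L1/L2 = FGH/ADE/- → run F
t=10: L0/L1/L2 = FGH/ADE/- → run F
t=11: L0/L1/L2 = FGH/ADE/- → run F
t=12: L0/L1/L2 = GH/ADEF/- → run G
t=13: L0/L1/L2 = GH/ADEF/- → run G
t=14: L0/L1/L2 = GH/ADEF/- → run G
t=15: L0/L1/L2 = H/ADEFG/- → run H
t=16: L0/L1/L2 = H/ADEFG/- → run H
t=17: L0/L1/L2 = H/ADEFG/- → run H
t=18: L0/L1/L2 = -/ADEFGH/- → run A
t=19: L0/L1/L2 = -/ADEFGH/- → run A
t=20: L0/L1/L2 = -/DEFGH/- → run D
t=21: L0/L1/L2 = -/DEFGH/- → run D
t=22: L0/L1/L2 = -/DEFGH/- → run D
t=23: L0/L1/L2 = -/DEFGH/- → run D
t=24: L0/L1/L2 = -/EFGH/- → run E
t=25: L0/L1/L2 = -/EFGH/- → run E
t=26: L0/L1/L2 = -/FGH/- → run F
t=27: L0/L1/L2 = -/FGH/- → run F
t=28: L0/L1/L2 = -/FGH/- → run F
t=29: L0/L1/L2 = -/FGH/- → run F
t=30: L0/L1/L2 = -/FGH/- → run F
t=31: L0/L1/L2 = -/GH/- → run G
t=32: L0/L1/L2 = -/H/- → run H
t=33: L0/L1/L2 = -/H/- → run H
t=34: L0/L1/L2 = -/H/- → run H
t=35: (idle)
t=36: (idle)
t=37: (idle)
t=38: (idle)
t=39: (idle)
t=40: (idle)
t=41: (idle)
t=42: (idle)

context switches = 12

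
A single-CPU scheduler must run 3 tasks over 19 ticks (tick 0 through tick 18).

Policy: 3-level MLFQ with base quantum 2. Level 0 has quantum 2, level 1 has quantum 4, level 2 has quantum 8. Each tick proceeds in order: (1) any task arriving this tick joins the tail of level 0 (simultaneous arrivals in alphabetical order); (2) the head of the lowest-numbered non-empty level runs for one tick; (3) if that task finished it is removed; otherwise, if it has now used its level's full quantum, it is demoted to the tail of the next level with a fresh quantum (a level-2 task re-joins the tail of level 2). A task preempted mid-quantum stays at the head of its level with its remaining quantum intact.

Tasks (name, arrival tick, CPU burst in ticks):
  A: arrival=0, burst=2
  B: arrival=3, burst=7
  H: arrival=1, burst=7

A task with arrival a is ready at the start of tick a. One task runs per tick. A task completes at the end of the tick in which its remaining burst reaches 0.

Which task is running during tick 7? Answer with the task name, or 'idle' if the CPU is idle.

running at tick 7 = H

t=0: L0/L1/L2 = A/-/- → run A
t=1: L0/L1/L2 = AH/-/- → run A
t=2: L0/L1/L2 = H/-/- → run H
t=3: L0/L1/L2 = HB/-/- → run H
t=4: L0/L1/L2 = B/H/- → run B
t=5: L0/L1/L2 = B/H/- → run B
t=6: L0/L1/L2 = -/HB/- → run H
t=7: L0/L1/L2 = -/HB/- → run H
t=8: L0/L1/L2 = -/HB/- → run H
t=9: L0/L1/L2 = -/HB/- → run H
t=10: L0/L1/L2 = -/B/H → run B
t=11: L0/L1/L2 = -/B/H → run B
t=12: L0/L1/L2 = -/B/H → run B
t=13: L0/L1/L2 = -/B/H → run B
t=14: L0/L1/L2 = -/-/HB → run H
t=15: L0/L1/L2 = -/-/B → run B
t=16: (idle)
t=17: (idle)
t=18: (idle)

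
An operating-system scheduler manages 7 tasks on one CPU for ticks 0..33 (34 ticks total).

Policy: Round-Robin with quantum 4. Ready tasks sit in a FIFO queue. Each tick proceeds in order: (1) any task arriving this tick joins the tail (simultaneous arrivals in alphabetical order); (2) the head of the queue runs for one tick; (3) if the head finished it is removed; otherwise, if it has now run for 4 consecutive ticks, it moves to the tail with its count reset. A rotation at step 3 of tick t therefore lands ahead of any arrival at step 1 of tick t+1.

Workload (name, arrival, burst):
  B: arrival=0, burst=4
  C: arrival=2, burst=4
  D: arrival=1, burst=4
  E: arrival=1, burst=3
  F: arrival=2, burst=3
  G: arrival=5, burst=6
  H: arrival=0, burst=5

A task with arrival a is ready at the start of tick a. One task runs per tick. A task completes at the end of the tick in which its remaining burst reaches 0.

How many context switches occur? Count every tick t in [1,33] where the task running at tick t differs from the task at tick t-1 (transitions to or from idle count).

t=0: queue=[B,H] q_used=0 → run B
t=1: queue=[B,H,D,E] q_used=1 → run B
t=2: queue=[B,H,D,E,C,F] q_used=2 → run B
t=3: queue=[B,H,D,E,C,F] q_used=3 → run B
t=4: queue=[H,D,E,C,F] q_used=0 → run H
t=5: queue=[H,D,E,C,F,G] q_used=1 → run H
t=6: queue=[H,D,E,C,F,G] q_used=2 → run H
t=7: queue=[H,D,E,C,F,G] q_used=3 → run H
t=8: queue=[D,E,C,F,G,H] q_used=0 → run D
t=9: queue=[D,E,C,F,G,H] q_used=1 → run D
t=10: queue=[D,E,C,F,G,H] q_used=2 → run D
t=11: queue=[D,E,C,F,G,H] q_used=3 → run D
t=12: queue=[E,C,F,G,H] q_used=0 → run E
t=13: queue=[E,C,F,G,H] q_used=1 → run E
t=14: queue=[E,C,F,G,H] q_used=2 → run E
t=15: queue=[C,F,G,H] q_used=0 → run C
t=16: queue=[C,F,G,H] q_used=1 → run C
t=17: queue=[C,F,G,H] q_used=2 → run C
t=18: queue=[C,F,G,H] q_used=3 → run C
t=19: queue=[F,G,H] q_used=0 → run F
t=20: queue=[F,G,H] q_used=1 → run F
t=21: queue=[F,G,H] q_used=2 → run F
t=22: queue=[G,H] q_used=0 → run G
t=23: queue=[G,H] q_used=1 → run G
t=24: queue=[G,H] q_used=2 → run G
t=25: queue=[G,H] q_used=3 → run G
t=26: queue=[H,G] q_used=0 → run H
t=27: queue=[G] q_used=0 → run G
t=28: queue=[G] q_used=1 → run G
t=29: (idle)
t=30: (idle)
t=31: (idle)
t=32: (idle)
t=33: (idle)

context switches = 9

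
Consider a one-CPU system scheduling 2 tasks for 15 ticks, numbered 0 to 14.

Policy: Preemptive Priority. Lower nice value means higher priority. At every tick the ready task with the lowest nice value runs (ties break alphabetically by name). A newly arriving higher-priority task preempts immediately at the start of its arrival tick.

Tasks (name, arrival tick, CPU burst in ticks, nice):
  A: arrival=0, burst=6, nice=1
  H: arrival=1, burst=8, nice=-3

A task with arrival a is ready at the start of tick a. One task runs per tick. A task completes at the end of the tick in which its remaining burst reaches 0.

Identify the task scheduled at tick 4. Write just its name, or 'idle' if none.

t=0: ready={A} → run A
t=1: ready={A,H} → run H
t=2: ready={A,H} → run H
t=3: ready={A,H} → run H
t=4: ready={A,H} → run H
t=5: ready={A,H} → run H
t=6: ready={A,H} → run H
t=7: ready={A,H} → run H
t=8: ready={A,H} → run H
t=9: ready={A} → run A
t=10: ready={A} → run A
t=11: ready={A} → run A
t=12: ready={A} → run A
t=13: ready={A} → run A
t=14: (idle)

running at tick 4 = H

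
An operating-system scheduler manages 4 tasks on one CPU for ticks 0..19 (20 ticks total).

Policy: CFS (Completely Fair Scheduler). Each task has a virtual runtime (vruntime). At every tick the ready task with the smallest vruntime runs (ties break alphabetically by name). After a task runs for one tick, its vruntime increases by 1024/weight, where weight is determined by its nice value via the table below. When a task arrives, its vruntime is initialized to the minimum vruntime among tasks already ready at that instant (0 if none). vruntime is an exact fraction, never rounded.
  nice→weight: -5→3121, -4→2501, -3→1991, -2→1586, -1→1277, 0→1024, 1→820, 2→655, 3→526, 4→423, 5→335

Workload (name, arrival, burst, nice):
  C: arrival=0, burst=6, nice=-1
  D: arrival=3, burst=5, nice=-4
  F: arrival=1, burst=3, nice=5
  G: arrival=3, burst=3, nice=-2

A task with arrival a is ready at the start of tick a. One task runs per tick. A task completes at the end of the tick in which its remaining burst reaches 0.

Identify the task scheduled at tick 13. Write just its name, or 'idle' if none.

t=0: vr[C=0] → run C
t=1: vr[C=1024/1277 F=1024/1277] → run C
t=2: vr[C=2048/1277 F=1024/1277] → run F
t=3: vr[C=2048/1277 D=2048/1277 F=1650688/427795 G=2048/1277] → run C
t=4: vr[C=3072/1277 D=2048/1277 F=1650688/427795 G=2048/1277] → run D
t=5: vr[C=3072/1277 D=6429696/3193777 F=1650688/427795 G=2048/1277] → run G
t=6: vr[C=3072/1277 D=6429696/3193777 F=1650688/427795 G=2277888/1012661] → run D
t=7: vr[C=3072/1277 D=7737344/3193777 F=1650688/427795 G=2277888/1012661] → run G
t=8: vr[C=3072/1277 D=7737344/3193777 F=1650688/427795 G=2931712/1012661] → run C
t=9: vr[C=4096/1277 D=7737344/3193777 F=1650688/427795 G=2931712/1012661] → run D
t=10: vr[C=4096/1277 D=9044992/3193777 F=1650688/427795 G=2931712/1012661] → run D
t=11: vr[C=4096/1277 D=10352640/3193777 F=1650688/427795 G=2931712/1012661] → run G
t=12: vr[C=4096/1277 D=10352640/3193777 F=1650688/427795] → run C
t=13: vr[C=5120/1277 D=10352640/3193777 F=1650688/427795] → run D
t=14: vr[C=5120/1277 F=1650688/427795] → run F
t=15: vr[C=5120/1277 F=2958336/427795] → run C
t=16: vr[F=2958336/427795] → run F
t=17: (idle)
t=18: (idle)
t=19: (idle)

running at tick 13 = D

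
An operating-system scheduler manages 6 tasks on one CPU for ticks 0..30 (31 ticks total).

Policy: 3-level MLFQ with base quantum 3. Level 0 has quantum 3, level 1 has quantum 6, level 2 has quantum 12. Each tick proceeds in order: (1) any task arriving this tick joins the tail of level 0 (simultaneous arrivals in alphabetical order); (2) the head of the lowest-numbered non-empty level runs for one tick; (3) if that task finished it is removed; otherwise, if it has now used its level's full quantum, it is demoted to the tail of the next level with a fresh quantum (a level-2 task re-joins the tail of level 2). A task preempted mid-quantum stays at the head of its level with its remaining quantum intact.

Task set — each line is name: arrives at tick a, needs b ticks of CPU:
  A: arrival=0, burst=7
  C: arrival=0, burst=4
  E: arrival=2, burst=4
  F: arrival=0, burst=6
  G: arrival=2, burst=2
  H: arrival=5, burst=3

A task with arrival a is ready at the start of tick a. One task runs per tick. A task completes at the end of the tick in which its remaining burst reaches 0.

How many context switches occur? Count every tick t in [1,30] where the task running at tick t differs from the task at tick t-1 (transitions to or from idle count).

t=0: L0/L1/L2 = ACF/-/- → run A
t=1: L0/L1/L2 = ACF/-/- → run A
t=2: L0/L1/L2 = ACFEG/-/- → run A
t=3: L0/L1/L2 = CFEG/A/- → run C
t=4: L0/L1/L2 = CFEG/A/- → run C
t=5: L0/L1/L2 = CFEGH/A/- → run C
t=6: L0/L1/L2 = FEGH/AC/- → run F
t=7: L0/L1/L2 = FEGH/AC/- → run F
t=8: L0/L1/L2 = FEGH/AC/- → run F
t=9: L0/L1/L2 = EGH/ACF/- → run E
t=10: L0/L1/L2 = EGH/ACF/- → run E
t=11: L0/L1/L2 = EGH/ACF/- → run E
t=12: L0/L1/L2 = GH/ACFE/- → run G
t=13: L0/L1/L2 = GH/ACFE/- → run G
t=14: L0/L1/L2 = H/ACFE/- → run H
t=15: L0/L1/L2 = H/ACFE/- → run H
t=16: L0/L1/L2 = H/ACFE/- → run H
t=17: L0/L1/L2 = -/ACFE/- → run A
t=18: L0/L1/L2 = -/ACFE/- → run A
t=19: L0/L1/L2 = -/ACFE/- → run A
t=20: L0/L1/L2 = -/ACFE/- → run A
t=21: L0/L1/L2 = -/CFE/- → run C
t=22: L0/L1/L2 = -/FE/- → run F
t=23: L0/L1/L2 = -/FE/- → run F
t=24: L0/L1/L2 = -/FE/- → run F
t=25: L0/L1/L2 = -/E/- → run E
t=26: (idle)
t=27: (idle)
t=28: (idle)
t=29: (idle)
t=30: (idle)

context switches = 10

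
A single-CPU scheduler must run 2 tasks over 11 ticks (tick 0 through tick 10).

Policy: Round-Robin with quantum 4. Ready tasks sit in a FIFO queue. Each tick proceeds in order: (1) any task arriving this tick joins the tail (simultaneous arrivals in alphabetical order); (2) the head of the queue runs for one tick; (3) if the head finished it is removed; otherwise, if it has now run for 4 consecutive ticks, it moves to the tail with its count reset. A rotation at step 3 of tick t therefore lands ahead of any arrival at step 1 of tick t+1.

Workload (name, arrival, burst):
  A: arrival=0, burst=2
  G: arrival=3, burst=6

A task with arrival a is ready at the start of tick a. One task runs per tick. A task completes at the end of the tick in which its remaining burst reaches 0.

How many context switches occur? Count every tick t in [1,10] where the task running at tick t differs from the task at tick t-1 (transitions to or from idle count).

t=0: queue=[A] q_used=0 → run A
t=1: queue=[A] q_used=1 → run A
t=2: (idle)
t=3: queue=[G] q_used=0 → run G
t=4: queue=[G] q_used=1 → run G
t=5: queue=[G] q_used=2 → run G
t=6: queue=[G] q_used=3 → run G
t=7: queue=[G] q_used=0 → run G
t=8: queue=[G] q_used=1 → run G
t=9: (idle)
t=10: (idle)

context switches = 3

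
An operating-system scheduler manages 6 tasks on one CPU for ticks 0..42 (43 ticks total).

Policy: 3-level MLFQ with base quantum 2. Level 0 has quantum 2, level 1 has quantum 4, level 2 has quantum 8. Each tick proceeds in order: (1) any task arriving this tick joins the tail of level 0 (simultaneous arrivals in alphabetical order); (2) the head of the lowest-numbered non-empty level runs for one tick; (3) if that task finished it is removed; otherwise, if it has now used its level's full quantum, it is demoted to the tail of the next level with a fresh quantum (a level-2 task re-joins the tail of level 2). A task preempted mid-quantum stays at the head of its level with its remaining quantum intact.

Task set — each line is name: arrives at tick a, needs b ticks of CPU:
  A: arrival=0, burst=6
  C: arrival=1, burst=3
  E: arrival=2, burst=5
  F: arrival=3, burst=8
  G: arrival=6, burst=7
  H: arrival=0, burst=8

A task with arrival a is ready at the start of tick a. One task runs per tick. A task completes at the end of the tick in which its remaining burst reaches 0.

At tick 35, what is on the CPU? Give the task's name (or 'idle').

t=0: L0/L1/L2 = AH/-/- → run A
t=1: L0/L1/L2 = AHC/-/- → run A
t=2: L0/L1/L2 = HCE/A/- → run H
t=3: L0/L1/L2 = HCEF/A/- → run H
t=4: L0/L1/L2 = CEF/AH/- → run C
t=5: L0/L1/L2 = CEF/AH/- → run C
t=6: L0/L1/L2 = EFG/AHC/- → run E
t=7: L0/L1/L2 = EFG/AHC/- → run E
t=8: L0/L1/L2 = FG/AHCE/- → run F
t=9: L0/L1/L2 = FG/AHCE/- → run F
t=10: L0/L1/L2 = G/AHCEF/- → run G
t=11: L0/L1/L2 = G/AHCEF/- → run G
t=12: L0/L1/L2 = -/AHCEFG/- → run A
t=13: L0/L1/L2 = -/AHCEFG/- → run A
t=14: L0/L1/L2 = -/AHCEFG/- → run A
t=15: L0/L1/L2 = -/AHCEFG/- → run A
t=16: L0/L1/L2 = -/HCEFG/- → run H
t=17: L0/L1/L2 = -/HCEFG/- → run H
t=18: L0/L1/L2 = -/HCEFG/- → run H
t=19: L0/L1/L2 = -/HCEFG/- → run H
t=20: L0/L1/L2 = -/CEFG/H → run C
t=21: L0/L1/L2 = -/EFG/H → run E
t=22: L0/L1/L2 = -/EFG/H → run E
t=23: L0/L1/L2 = -/EFG/H → run E
t=24: L0/L1/L2 = -/FG/H → run F
t=25: L0/L1/L2 = -/FG/H → run F
t=26: L0/L1/L2 = -/FG/H → run F
t=27: L0/L1/L2 = -/FG/H → run F
t=28: L0/L1/L2 = -/G/HF → run G
t=29: L0/L1/L2 = -/G/HF → run G
t=30: L0/L1/L2 = -/G/HF → run G
t=31: L0/L1/L2 = -/G/HF → run G
t=32: L0/L1/L2 = -/-/HFG → run H
t=33: L0/L1/L2 = -/-/HFG → run H
t=34: L0/L1/L2 = -/-/FG → run F
t=35: L0/L1/L2 = -/-/FG → run F
t=36: L0/L1/L2 = -/-/G → run G
t=37: (idle)
t=38: (idle)
t=39: (idle)
t=40: (idle)
t=41: (idle)
t=42: (idle)

running at tick 35 = F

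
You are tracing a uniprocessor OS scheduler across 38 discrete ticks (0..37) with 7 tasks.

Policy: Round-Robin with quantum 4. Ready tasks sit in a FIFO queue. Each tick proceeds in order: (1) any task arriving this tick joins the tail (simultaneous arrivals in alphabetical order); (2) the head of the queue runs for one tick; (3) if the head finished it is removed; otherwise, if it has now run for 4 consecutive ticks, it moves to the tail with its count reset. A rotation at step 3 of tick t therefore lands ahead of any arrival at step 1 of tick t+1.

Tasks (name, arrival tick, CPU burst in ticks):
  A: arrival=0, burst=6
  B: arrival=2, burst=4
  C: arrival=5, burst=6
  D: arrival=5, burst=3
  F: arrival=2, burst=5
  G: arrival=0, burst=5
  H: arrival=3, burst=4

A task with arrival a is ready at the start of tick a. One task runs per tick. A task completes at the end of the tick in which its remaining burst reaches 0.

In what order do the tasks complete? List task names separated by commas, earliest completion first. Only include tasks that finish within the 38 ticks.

t=0: queue=[A,G] q_used=0 → run A
t=1: queue=[A,G] q_used=1 → run A
t=2: queue=[A,G,B,F] q_used=2 → run A
t=3: queue=[A,G,B,F,H] q_used=3 → run A
t=4: queue=[G,B,F,H,A] q_used=0 → run G
t=5: queue=[G,B,F,H,A,C,D] q_used=1 → run G
t=6: queue=[G,B,F,H,A,C,D] q_used=2 → run G
t=7: queue=[G,B,F,H,A,C,D] q_used=3 → run G
t=8: queue=[B,F,H,A,C,D,G] q_used=0 → run B
t=9: queue=[B,F,H,A,C,D,G] q_used=1 → run B
t=10: queue=[B,F,H,A,C,D,G] q_used=2 → run B
t=11: queue=[B,F,H,A,C,D,G] q_used=3 → run B
t=12: queue=[F,H,A,C,D,G] q_used=0 → run F
t=13: queue=[F,H,A,C,D,G] q_used=1 → run F
t=14: queue=[F,H,A,C,D,G] q_used=2 → run F
t=15: queue=[F,H,A,C,D,G] q_used=3 → run F
t=16: queue=[H,A,C,D,G,F] q_used=0 → run H
t=17: queue=[H,A,C,D,G,F] q_used=1 → run H
t=18: queue=[H,A,C,D,G,F] q_used=2 → run H
t=19: queue=[H,A,C,D,G,F] q_used=3 → run H
t=20: queue=[A,C,D,G,F] q_used=0 → run A
t=21: queue=[A,C,D,G,F] q_used=1 → run A
t=22: queue=[C,D,G,F] q_used=0 → run C
t=23: queue=[C,D,G,F] q_used=1 → run C
t=24: queue=[C,D,G,F] q_used=2 → run C
t=25: queue=[C,D,G,F] q_used=3 → run C
t=26: queue=[D,G,F,C] q_used=0 → run D
t=27: queue=[D,G,F,C] q_used=1 → run D
t=28: queue=[D,G,F,C] q_used=2 → run D
t=29: queue=[G,F,C] q_used=0 → run G
t=30: queue=[F,C] q_used=0 → run F
t=31: queue=[C] q_used=0 → run C
t=32: queue=[C] q_used=1 → run C
t=33: (idle)
t=34: (idle)
t=35: (idle)
t=36: (idle)
t=37: (idle)

completion order = B, H, A, D, G, F, C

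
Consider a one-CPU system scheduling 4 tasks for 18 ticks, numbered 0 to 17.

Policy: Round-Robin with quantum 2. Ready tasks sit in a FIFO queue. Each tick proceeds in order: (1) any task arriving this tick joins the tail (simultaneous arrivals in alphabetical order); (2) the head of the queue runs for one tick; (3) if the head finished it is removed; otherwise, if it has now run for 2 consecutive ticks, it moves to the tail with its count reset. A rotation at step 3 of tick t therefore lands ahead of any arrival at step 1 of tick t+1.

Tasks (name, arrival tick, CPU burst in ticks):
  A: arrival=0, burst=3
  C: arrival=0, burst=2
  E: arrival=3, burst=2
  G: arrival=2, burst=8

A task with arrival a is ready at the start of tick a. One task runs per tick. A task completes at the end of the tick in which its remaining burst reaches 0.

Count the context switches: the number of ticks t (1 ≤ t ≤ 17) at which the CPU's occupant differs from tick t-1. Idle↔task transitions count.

t=0: queue=[A,C] q_used=0 → run A
t=1: queue=[A,C] q_used=1 → run A
t=2: queue=[C,A,G] q_used=0 → run C
t=3: queue=[C,A,G,E] q_used=1 → run C
t=4: queue=[A,G,E] q_used=0 → run A
t=5: queue=[G,E] q_used=0 → run G
t=6: queue=[G,E] q_used=1 → run G
t=7: queue=[E,G] q_used=0 → run E
t=8: queue=[E,G] q_used=1 → run E
t=9: queue=[G] q_used=0 → run G
t=10: queue=[G] q_used=1 → run G
t=11: queue=[G] q_used=0 → run G
t=12: queue=[G] q_used=1 → run G
t=13: queue=[G] q_used=0 → run G
t=14: queue=[G] q_used=1 → run G
t=15: (idle)
t=16: (idle)
t=17: (idle)

context switches = 6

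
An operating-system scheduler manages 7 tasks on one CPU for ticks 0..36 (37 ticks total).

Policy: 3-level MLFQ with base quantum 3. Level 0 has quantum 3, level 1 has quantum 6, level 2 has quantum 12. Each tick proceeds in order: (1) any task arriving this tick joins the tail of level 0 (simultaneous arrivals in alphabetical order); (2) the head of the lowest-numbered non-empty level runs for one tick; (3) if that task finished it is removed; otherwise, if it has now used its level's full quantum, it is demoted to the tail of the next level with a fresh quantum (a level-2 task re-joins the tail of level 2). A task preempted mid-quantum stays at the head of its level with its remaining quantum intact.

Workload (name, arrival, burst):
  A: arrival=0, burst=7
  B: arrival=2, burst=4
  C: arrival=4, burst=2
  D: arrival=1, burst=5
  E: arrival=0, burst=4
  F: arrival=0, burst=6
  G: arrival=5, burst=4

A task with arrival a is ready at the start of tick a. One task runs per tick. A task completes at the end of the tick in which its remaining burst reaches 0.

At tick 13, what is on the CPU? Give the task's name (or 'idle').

running at tick 13 = B

t=0: L0/L1/L2 = AEF/-/- → run A
t=1: L0/L1/L2 = AEFD/-/- → run A
t=2: L0/L1/L2 = AEFDB/-/- → run A
t=3: L0/L1/L2 = EFDB/A/- → run E
t=4: L0/L1/L2 = EFDBC/A/- → run E
t=5: L0/L1/L2 = EFDBCG/A/- → run E
t=6: L0/L1/L2 = FDBCG/AE/- → run F
t=7: L0/L1/L2 = FDBCG/AE/- → run F
t=8: L0/L1/L2 = FDBCG/AE/- → run F
t=9: L0/L1/L2 = DBCG/AEF/- → run D
t=10: L0/L1/L2 = DBCG/AEF/- → run D
t=11: L0/L1/L2 = DBCG/AEF/- → run D
t=12: L0/L1/L2 = BCG/AEFD/- → run B
t=13: L0/L1/L2 = BCG/AEFD/- → run B
t=14: L0/L1/L2 = BCG/AEFD/- → run B
t=15: L0/L1/L2 = CG/AEFDB/- → run C
t=16: L0/L1/L2 = CG/AEFDB/- → run C
t=17: L0/L1/L2 = G/AEFDB/- → run G
t=18: L0/L1/L2 = G/AEFDB/- → run G
t=19: L0/L1/L2 = G/AEFDB/- → run G
t=20: L0/L1/L2 = -/AEFDBG/- → run A
t=21: L0/L1/L2 = -/AEFDBG/- → run A
t=22: L0/L1/L2 = -/AEFDBG/- → run A
t=23: L0/L1/L2 = -/AEFDBG/- → run A
t=24: L0/L1/L2 = -/EFDBG/- → run E
t=25: L0/L1/L2 = -/FDBG/- → run F
t=26: L0/L1/L2 = -/FDBG/- → run F
t=27: L0/L1/L2 = -/FDBG/- → run F
t=28: L0/L1/L2 = -/DBG/- → run D
t=29: L0/L1/L2 = -/DBG/- → run D
t=30: L0/L1/L2 = -/BG/- → run B
t=31: L0/L1/L2 = -/G/- → run G
t=32: (idle)
t=33: (idle)
t=34: (idle)
t=35: (idle)
t=36: (idle)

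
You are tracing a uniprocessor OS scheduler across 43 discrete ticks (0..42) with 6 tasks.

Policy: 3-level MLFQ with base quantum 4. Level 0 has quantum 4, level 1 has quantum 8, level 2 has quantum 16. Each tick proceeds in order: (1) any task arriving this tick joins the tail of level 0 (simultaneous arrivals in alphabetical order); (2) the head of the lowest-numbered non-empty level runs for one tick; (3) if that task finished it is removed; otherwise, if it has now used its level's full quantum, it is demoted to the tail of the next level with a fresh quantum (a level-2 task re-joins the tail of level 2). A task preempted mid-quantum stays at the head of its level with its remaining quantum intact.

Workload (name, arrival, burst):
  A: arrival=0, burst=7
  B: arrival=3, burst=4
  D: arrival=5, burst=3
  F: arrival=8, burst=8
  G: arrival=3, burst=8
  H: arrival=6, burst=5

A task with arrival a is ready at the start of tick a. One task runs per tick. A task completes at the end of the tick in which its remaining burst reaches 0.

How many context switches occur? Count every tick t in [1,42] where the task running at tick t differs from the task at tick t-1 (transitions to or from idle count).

context switches = 10

t=0: L0/L1/L2 = A/-/- → run A
t=1: L0/L1/L2 = A/-/- → run A
t=2: L0/L1/L2 = A/-/- → run A
t=3: L0/L1/L2 = ABG/-/- → run A
t=4: L0/L1/L2 = BG/A/- → run B
t=5: L0/L1/L2 = BGD/A/- → run B
t=6: L0/L1/L2 = BGDH/A/- → run B
t=7: L0/L1/L2 = BGDH/A/- → run B
t=8: L0/L1/L2 = GDHF/A/- → run G
t=9: L0/L1/L2 = GDHF/A/- → run G
t=10: L0/L1/L2 = GDHF/A/- → run G
t=11: L0/L1/L2 = GDHF/A/- → run G
t=12: L0/L1/L2 = DHF/AG/- → run D
t=13: L0/L1/L2 = DHF/AG/- → run D
t=14: L0/L1/L2 = DHF/AG/- → run D
t=15: L0/L1/L2 = HF/AG/- → run H
t=16: L0/L1/L2 = HF/AG/- → run H
t=17: L0/L1/L2 = HF/AG/- → run H
t=18: L0/L1/L2 = HF/AG/- → run H
t=19: L0/L1/L2 = F/AGH/- → run F
t=20: L0/L1/L2 = F/AGH/- → run F
t=21: L0/L1/L2 = F/AGH/- → run F
t=22: L0/L1/L2 = F/AGH/- → run F
t=23: L0/L1/L2 = -/AGHF/- → run A
t=24: L0/L1/L2 = -/AGHF/- → run A
t=25: L0/L1/L2 = -/AGHF/- → run A
t=26: L0/L1/L2 = -/GHF/- → run G
t=27: L0/L1/L2 = -/GHF/- → run G
t=28: L0/L1/L2 = -/GHF/- → run G
t=29: L0/L1/L2 = -/GHF/- → run G
t=30: L0/L1/L2 = -/HF/- → run H
t=31: L0/L1/L2 = -/F/- → run F
t=32: L0/L1/L2 = -/F/- → run F
t=33: L0/L1/L2 = -/F/- → run F
t=34: L0/L1/L2 = -/F/- → run F
t=35: (idle)
t=36: (idle)
t=37: (idle)
t=38: (idle)
t=39: (idle)
t=40: (idle)
t=41: (idle)
t=42: (idle)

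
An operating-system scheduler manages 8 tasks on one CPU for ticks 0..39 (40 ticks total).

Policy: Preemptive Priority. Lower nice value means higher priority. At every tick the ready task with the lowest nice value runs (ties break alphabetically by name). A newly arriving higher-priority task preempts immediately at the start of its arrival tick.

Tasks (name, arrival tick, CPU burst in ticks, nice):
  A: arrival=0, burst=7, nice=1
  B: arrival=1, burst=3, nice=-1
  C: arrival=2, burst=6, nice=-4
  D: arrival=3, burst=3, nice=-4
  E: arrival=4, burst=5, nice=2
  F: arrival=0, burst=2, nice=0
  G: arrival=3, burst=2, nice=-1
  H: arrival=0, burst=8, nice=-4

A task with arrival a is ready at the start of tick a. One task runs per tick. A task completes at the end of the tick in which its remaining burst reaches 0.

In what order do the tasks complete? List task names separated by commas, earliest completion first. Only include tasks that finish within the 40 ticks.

t=0: ready={A,F,H} → run H
t=1: ready={A,B,F,H} → run H
t=2: ready={A,B,C,F,H} → run C
t=3: ready={A,B,C,D,F,G,H} → run C
t=4: ready={A,B,C,D,E,F,G,H} → run C
t=5: ready={A,B,C,D,E,F,G,H} → run C
t=6: ready={A,B,C,D,E,F,G,H} → run C
t=7: ready={A,B,C,D,E,F,G,H} → run C
t=8: ready={A,B,D,E,F,G,H} → run D
t=9: ready={A,B,D,E,F,G,H} → run D
t=10: ready={A,B,D,E,F,G,H} → run D
t=11: ready={A,B,E,F,G,H} → run H
t=12: ready={A,B,E,F,G,H} → run H
t=13: ready={A,B,E,F,G,H} → run H
t=14: ready={A,B,E,F,G,H} → run H
t=15: ready={A,B,E,F,G,H} → run H
t=16: ready={A,B,E,F,G,H} → run H
t=17: ready={A,B,E,F,G} → run B
t=18: ready={A,B,E,F,G} → run B
t=19: ready={A,B,E,F,G} → run B
t=20: ready={A,E,F,G} → run G
t=21: ready={A,E,F,G} → run G
t=22: ready={A,E,F} → run F
t=23: ready={A,E,F} → run F
t=24: ready={A,E} → run A
t=25: ready={A,E} → run A
t=26: ready={A,E} → run A
t=27: ready={A,E} → run A
t=28: ready={A,E} → run A
t=29: ready={A,E} → run A
t=30: ready={A,E} → run A
t=31: ready={E} → run E
t=32: ready={E} → run E
t=33: ready={E} → run E
t=34: ready={E} → run E
t=35: ready={E} → run E
t=36: (idle)
t=37: (idle)
t=38: (idle)
t=39: (idle)

completion order = C, D, H, B, G, F, A, E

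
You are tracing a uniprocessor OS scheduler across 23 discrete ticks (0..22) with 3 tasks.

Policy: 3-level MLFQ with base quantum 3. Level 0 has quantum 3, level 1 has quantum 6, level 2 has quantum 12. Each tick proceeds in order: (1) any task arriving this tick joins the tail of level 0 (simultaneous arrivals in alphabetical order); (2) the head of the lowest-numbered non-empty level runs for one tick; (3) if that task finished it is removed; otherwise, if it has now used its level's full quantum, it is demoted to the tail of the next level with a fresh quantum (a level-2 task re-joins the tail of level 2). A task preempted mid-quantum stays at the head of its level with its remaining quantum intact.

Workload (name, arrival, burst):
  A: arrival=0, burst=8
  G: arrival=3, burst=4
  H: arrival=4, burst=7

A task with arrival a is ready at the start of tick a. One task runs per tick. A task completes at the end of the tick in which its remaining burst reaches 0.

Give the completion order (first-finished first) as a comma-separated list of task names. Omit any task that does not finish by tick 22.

completion order = A, G, H

t=0: L0/L1/L2 = A/-/- → run A
t=1: L0/L1/L2 = A/-/- → run A
t=2: L0/L1/L2 = A/-/- → run A
t=3: L0/L1/L2 = G/A/- → run G
t=4: L0/L1/L2 = GH/A/- → run G
t=5: L0/L1/L2 = GH/A/- → run G
t=6: L0/L1/L2 = H/AG/- → run H
t=7: L0/L1/L2 = H/AG/- → run H
t=8: L0/L1/L2 = H/AG/- → run H
t=9: L0/L1/L2 = -/AGH/- → run A
t=10: L0/L1/L2 = -/AGH/- → run A
t=11: L0/L1/L2 = -/AGH/- → run A
t=12: L0/L1/L2 = -/AGH/- → run A
t=13: L0/L1/L2 = -/AGH/- → run A
t=14: L0/L1/L2 = -/GH/- → run G
t=15: L0/L1/L2 = -/H/- → run H
t=16: L0/L1/L2 = -/H/- → run H
t=17: L0/L1/L2 = -/H/- → run H
t=18: L0/L1/L2 = -/H/- → run H
t=19: (idle)
t=20: (idle)
t=21: (idle)
t=22: (idle)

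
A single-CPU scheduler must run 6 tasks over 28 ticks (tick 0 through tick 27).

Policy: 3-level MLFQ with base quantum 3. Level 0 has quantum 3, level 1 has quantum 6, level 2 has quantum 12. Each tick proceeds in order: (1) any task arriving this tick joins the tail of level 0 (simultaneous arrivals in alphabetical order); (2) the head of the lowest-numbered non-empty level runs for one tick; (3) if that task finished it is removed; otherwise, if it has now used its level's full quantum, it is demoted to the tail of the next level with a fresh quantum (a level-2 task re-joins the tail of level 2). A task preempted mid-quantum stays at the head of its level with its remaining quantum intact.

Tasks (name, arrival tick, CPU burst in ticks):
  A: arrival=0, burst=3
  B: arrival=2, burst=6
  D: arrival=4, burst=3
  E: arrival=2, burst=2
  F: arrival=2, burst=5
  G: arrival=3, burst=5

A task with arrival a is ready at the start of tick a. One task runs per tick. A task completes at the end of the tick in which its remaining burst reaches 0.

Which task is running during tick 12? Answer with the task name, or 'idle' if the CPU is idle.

t=0: L0/L1/L2 = A/-/- → run A
t=1: L0/L1/L2 = A/-/- → run A
t=2: L0/L1/L2 = ABEF/-/- → run A
t=3: L0/L1/L2 = BEFG/-/- → run B
t=4: L0/L1/L2 = BEFGD/-/- → run B
t=5: L0/L1/L2 = BEFGD/-/- → run B
t=6: L0/L1/L2 = EFGD/B/- → run E
t=7: L0/L1/L2 = EFGD/B/- → run E
t=8: L0/L1/L2 = FGD/B/- → run F
t=9: L0/L1/L2 = FGD/B/- → run F
t=10: L0/L1/L2 = FGD/B/- → run F
t=11: L0/L1/L2 = GD/BF/- → run G
t=12: L0/L1/L2 = GD/BF/- → run G
t=13: L0/L1/L2 = GD/BF/- → run G
t=14: L0/L1/L2 = D/BFG/- → run D
t=15: L0/L1/L2 = D/BFG/- → run D
t=16: L0/L1/L2 = D/BFG/- → run D
t=17: L0/L1/L2 = -/BFG/- → run B
t=18: L0/L1/L2 = -/BFG/- → run B
t=19: L0/L1/L2 = -/BFG/- → run B
t=20: L0/L1/L2 = -/FG/- → run F
t=21: L0/L1/L2 = -/FG/- → run F
t=22: L0/L1/L2 = -/G/- → run G
t=23: L0/L1/L2 = -/G/- → run G
t=24: (idle)
t=25: (idle)
t=26: (idle)
t=27: (idle)

running at tick 12 = G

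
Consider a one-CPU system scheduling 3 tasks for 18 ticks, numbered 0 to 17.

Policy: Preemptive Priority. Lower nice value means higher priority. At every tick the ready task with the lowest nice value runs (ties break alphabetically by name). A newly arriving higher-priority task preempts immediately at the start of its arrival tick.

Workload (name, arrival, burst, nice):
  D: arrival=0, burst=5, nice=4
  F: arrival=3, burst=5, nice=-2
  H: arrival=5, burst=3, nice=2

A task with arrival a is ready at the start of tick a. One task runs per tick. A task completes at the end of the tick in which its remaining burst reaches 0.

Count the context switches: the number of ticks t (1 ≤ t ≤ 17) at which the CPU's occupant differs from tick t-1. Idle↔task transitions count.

t=0: ready={D} → run D
t=1: ready={D} → run D
t=2: ready={D} → run D
t=3: ready={D,F} → run F
t=4: ready={D,F} → run F
t=5: ready={D,F,H} → run F
t=6: ready={D,F,H} → run F
t=7: ready={D,F,H} → run F
t=8: ready={D,H} → run H
t=9: ready={D,H} → run H
t=10: ready={D,H} → run H
t=11: ready={D} → run D
t=12: ready={D} → run D
t=13: (idle)
t=14: (idle)
t=15: (idle)
t=16: (idle)
t=17: (idle)

context switches = 4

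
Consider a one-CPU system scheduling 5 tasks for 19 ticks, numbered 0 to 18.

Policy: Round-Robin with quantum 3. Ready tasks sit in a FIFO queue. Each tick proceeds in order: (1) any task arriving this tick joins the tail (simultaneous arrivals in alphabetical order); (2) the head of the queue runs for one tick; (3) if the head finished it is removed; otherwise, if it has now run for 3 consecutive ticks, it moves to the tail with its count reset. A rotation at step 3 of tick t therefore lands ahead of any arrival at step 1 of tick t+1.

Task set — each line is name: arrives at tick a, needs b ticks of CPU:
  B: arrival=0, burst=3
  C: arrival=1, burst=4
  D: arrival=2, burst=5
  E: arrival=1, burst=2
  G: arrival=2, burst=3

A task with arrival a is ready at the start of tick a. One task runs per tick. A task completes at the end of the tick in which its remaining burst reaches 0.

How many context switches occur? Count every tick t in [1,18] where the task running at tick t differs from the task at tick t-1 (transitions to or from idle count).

t=0: queue=[B] q_used=0 → run B
t=1: queue=[B,C,E] q_used=1 → run B
t=2: queue=[B,C,E,D,G] q_used=2 → run B
t=3: queue=[C,E,D,G] q_used=0 → run C
t=4: queue=[C,E,D,G] q_used=1 → run C
t=5: queue=[C,E,D,G] q_used=2 → run C
t=6: queue=[E,D,G,C] q_used=0 → run E
t=7: queue=[E,D,G,C] q_used=1 → run E
t=8: queue=[D,G,C] q_used=0 → run D
t=9: queue=[D,G,C] q_used=1 → run D
t=10: queue=[D,G,C] q_used=2 → run D
t=11: queue=[G,C,D] q_used=0 → run G
t=12: queue=[G,C,D] q_used=1 → run G
t=13: queue=[G,C,D] q_used=2 → run G
t=14: queue=[C,D] q_used=0 → run C
t=15: queue=[D] q_used=0 → run D
t=16: queue=[D] q_used=1 → run D
t=17: (idle)
t=18: (idle)

context switches = 7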